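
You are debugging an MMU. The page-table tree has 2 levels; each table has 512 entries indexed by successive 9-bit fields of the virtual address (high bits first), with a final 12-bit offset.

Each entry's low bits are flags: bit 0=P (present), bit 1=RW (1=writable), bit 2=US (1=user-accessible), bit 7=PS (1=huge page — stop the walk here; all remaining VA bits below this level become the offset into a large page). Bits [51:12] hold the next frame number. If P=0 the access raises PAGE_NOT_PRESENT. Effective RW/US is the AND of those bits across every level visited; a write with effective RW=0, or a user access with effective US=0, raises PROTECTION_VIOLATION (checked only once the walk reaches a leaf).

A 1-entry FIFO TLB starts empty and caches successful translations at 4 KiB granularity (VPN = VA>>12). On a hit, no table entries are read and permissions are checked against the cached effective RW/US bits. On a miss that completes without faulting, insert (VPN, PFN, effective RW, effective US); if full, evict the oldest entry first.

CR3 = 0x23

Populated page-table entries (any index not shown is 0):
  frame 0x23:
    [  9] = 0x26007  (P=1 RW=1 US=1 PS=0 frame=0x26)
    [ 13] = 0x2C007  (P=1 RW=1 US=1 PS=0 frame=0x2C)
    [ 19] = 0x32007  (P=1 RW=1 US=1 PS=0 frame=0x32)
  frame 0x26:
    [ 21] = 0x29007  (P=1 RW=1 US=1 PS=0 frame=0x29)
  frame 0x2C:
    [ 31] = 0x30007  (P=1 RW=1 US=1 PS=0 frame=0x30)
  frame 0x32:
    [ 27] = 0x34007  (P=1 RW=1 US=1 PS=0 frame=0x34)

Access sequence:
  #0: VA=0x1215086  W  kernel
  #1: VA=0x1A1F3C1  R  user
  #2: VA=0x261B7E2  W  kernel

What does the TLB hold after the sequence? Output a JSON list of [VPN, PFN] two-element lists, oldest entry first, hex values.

Walk each access:
#0 VA=0x1215086 (w,kernel):
  L0 @0x23[9] → 0x26007  P=1,RW=1,US=1,PS=0
  L1 @0x26[21] → 0x29007  P=1,RW=1,US=1,PS=0
  ⇒ phys 0x29086  [2 reads]
#1 VA=0x1A1F3C1 (r,user):
  L0 @0x23[13] → 0x2C007  P=1,RW=1,US=1,PS=0
  L1 @0x2C[31] → 0x30007  P=1,RW=1,US=1,PS=0
  ⇒ phys 0x303C1  [2 reads]
#2 VA=0x261B7E2 (w,kernel):
  L0 @0x23[19] → 0x32007  P=1,RW=1,US=1,PS=0
  L1 @0x32[27] → 0x34007  P=1,RW=1,US=1,PS=0
  ⇒ phys 0x347E2  [2 reads]

TLB: [["0x261B", "0x34"]]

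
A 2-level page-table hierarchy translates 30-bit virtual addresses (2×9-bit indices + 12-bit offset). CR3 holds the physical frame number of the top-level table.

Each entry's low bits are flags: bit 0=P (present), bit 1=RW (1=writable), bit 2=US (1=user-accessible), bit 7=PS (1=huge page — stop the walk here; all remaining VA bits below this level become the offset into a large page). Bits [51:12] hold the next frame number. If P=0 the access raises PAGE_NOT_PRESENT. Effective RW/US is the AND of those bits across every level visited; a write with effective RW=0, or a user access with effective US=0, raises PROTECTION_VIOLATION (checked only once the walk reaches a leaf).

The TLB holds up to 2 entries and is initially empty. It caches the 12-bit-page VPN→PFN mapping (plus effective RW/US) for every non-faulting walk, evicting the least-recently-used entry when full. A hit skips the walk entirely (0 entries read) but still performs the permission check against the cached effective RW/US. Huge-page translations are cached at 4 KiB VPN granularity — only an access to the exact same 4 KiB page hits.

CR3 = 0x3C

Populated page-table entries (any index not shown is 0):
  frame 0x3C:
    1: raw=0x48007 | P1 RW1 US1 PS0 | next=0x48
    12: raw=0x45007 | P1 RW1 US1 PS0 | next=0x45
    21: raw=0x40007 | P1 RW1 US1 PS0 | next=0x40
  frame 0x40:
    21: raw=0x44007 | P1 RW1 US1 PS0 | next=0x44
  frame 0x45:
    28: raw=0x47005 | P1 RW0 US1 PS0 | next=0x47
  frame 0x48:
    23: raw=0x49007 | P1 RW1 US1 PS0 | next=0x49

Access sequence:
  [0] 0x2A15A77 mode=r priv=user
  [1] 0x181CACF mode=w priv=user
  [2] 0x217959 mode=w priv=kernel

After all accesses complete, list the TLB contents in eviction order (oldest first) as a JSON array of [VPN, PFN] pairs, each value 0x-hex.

Trace:
#0 VA=0x2A15A77 (r,user):
  [0] read 0x3C idx=21: raw=0x40007 flags P=1 W=1 U=1 S=0
  [1] read 0x40 idx=21: raw=0x44007 flags P=1 W=1 U=1 S=0
  → PA=0x44A77  (2 entries read)
#1 VA=0x181CACF (w,user):
  [0] read 0x3C idx=12: raw=0x45007 flags P=1 W=1 U=1 S=0
  [1] read 0x45 idx=28: raw=0x47005 flags P=1 W=0 U=1 S=0
  ✗ PROTECTION_VIOLATION  [2 reads]
#2 VA=0x217959 (w,kernel):
  [0] read 0x3C idx=1: raw=0x48007 flags P=1 W=1 U=1 S=0
  [1] read 0x48 idx=23: raw=0x49007 flags P=1 W=1 U=1 S=0
  → PA=0x49959  (2 entries read)

TLB: [["0x2A15", "0x44"], ["0x217", "0x49"]]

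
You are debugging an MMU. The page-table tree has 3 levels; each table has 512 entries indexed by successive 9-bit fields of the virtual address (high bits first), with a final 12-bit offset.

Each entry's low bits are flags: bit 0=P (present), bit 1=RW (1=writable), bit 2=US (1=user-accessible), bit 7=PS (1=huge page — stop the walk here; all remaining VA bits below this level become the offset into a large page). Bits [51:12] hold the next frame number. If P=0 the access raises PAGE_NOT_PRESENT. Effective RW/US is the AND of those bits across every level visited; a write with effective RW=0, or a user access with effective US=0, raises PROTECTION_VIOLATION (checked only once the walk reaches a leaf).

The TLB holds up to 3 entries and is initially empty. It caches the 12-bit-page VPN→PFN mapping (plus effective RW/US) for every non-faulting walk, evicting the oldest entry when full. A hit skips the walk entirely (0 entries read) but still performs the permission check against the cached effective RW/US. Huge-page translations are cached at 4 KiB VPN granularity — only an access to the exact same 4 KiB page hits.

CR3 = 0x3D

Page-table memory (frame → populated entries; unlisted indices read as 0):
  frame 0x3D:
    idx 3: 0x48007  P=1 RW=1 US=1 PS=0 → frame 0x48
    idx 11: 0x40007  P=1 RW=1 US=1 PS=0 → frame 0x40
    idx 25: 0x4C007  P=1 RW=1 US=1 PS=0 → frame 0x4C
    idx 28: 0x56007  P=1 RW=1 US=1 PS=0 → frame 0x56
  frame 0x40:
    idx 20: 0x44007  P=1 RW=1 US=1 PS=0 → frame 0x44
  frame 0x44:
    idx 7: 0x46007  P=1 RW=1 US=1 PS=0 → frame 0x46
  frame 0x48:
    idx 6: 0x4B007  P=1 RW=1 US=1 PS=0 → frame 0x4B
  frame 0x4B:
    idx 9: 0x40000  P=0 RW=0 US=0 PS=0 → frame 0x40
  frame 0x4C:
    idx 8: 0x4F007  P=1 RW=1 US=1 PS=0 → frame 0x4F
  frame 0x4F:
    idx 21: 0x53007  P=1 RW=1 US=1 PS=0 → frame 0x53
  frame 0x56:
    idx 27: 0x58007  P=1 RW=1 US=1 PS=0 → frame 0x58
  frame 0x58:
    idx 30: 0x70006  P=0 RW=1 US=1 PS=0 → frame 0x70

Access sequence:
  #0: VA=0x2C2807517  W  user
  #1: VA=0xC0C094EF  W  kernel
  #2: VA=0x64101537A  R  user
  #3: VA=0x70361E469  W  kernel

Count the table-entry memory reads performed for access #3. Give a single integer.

Per-access translation:
#0 VA=0x2C2807517 (w,user):
  lvl0: tbl 0x3D, slot 11 ⇒ 0x40007 (P1/RW1/US1/PS0)
  lvl1: tbl 0x40, slot 20 ⇒ 0x44007 (P1/RW1/US1/PS0)
  lvl2: tbl 0x44, slot 7 ⇒ 0x46007 (P1/RW1/US1/PS0)
  → PA=0x46517  (3 entries read)
#1 VA=0xC0C094EF (w,kernel):
  lvl0: tbl 0x3D, slot 3 ⇒ 0x48007 (P1/RW1/US1/PS0)
  lvl1: tbl 0x48, slot 6 ⇒ 0x4B007 (P1/RW1/US1/PS0)
  lvl2: tbl 0x4B, slot 9 ⇒ 0x40000 (P0/RW0/US0/PS0)
  ⇒ fault: PAGE_NOT_PRESENT  — 3 lookups
#2 VA=0x64101537A (r,user):
  lvl0: tbl 0x3D, slot 25 ⇒ 0x4C007 (P1/RW1/US1/PS0)
  lvl1: tbl 0x4C, slot 8 ⇒ 0x4F007 (P1/RW1/US1/PS0)
  lvl2: tbl 0x4F, slot 21 ⇒ 0x53007 (P1/RW1/US1/PS0)
  → PA=0x5337A  (3 entries read)
#3 VA=0x70361E469 (w,kernel):
  lvl0: tbl 0x3D, slot 28 ⇒ 0x56007 (P1/RW1/US1/PS0)
  lvl1: tbl 0x56, slot 27 ⇒ 0x58007 (P1/RW1/US1/PS0)
  lvl2: tbl 0x58, slot 30 ⇒ 0x70006 (P0/RW1/US1/PS0)
  ⇒ fault: PAGE_NOT_PRESENT  — 3 lookups

Entries read for #3: 3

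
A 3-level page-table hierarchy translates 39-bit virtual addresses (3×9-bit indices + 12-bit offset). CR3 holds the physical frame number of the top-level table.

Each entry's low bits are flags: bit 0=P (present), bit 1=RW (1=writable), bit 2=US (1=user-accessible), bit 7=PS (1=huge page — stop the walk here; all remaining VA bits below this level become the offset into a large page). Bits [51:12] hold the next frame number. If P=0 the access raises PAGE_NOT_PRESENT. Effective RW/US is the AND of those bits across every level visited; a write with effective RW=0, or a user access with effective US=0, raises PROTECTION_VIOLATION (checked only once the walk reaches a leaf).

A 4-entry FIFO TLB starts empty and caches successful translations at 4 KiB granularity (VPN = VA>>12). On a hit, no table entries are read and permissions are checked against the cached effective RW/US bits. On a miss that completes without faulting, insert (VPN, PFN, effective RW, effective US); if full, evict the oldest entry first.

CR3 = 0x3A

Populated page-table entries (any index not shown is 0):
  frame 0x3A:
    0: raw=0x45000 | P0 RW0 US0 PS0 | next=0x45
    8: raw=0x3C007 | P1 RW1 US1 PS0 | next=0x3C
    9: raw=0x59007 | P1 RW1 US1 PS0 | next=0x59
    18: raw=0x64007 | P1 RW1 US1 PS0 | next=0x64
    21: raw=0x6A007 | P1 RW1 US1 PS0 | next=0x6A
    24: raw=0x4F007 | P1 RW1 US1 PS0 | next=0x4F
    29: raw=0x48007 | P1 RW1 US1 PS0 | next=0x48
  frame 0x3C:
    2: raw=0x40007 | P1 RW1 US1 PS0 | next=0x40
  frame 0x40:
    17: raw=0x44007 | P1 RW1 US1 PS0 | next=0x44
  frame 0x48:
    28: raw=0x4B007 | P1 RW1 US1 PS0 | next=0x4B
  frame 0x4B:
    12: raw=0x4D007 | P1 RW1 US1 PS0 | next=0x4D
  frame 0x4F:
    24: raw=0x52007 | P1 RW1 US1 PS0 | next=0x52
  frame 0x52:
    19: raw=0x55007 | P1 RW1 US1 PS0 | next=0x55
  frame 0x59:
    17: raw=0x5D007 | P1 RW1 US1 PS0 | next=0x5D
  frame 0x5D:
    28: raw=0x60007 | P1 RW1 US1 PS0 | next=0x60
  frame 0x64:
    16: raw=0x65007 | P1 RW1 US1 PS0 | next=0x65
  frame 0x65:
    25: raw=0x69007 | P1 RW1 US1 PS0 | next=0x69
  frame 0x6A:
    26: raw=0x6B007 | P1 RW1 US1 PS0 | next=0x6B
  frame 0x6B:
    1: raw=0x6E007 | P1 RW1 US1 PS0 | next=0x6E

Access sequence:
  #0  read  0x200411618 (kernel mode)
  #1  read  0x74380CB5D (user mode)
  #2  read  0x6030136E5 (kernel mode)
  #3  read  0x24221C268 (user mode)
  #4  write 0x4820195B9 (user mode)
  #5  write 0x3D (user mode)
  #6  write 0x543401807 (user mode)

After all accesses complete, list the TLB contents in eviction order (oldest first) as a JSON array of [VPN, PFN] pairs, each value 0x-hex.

Walk each access:
#0 VA=0x200411618 (r,kernel):
  L0: frame=0x3A idx=8 entry=0x3C007 [P=1 RW=1 US=1 PS=0]
  L1: frame=0x3C idx=2 entry=0x40007 [P=1 RW=1 US=1 PS=0]
  L2: frame=0x40 idx=17 entry=0x44007 [P=1 RW=1 US=1 PS=0]
  ⇒ phys 0x44618  [3 reads]
#1 VA=0x74380CB5D (r,user):
  L0: frame=0x3A idx=29 entry=0x48007 [P=1 RW=1 US=1 PS=0]
  L1: frame=0x48 idx=28 entry=0x4B007 [P=1 RW=1 US=1 PS=0]
  L2: frame=0x4B idx=12 entry=0x4D007 [P=1 RW=1 US=1 PS=0]
  ⇒ phys 0x4DB5D  [3 reads]
#2 VA=0x6030136E5 (r,kernel):
  L0: frame=0x3A idx=24 entry=0x4F007 [P=1 RW=1 US=1 PS=0]
  L1: frame=0x4F idx=24 entry=0x52007 [P=1 RW=1 US=1 PS=0]
  L2: frame=0x52 idx=19 entry=0x55007 [P=1 RW=1 US=1 PS=0]
  ⇒ phys 0x556E5  [3 reads]
#3 VA=0x24221C268 (r,user):
  L0: frame=0x3A idx=9 entry=0x59007 [P=1 RW=1 US=1 PS=0]
  L1: frame=0x59 idx=17 entry=0x5D007 [P=1 RW=1 US=1 PS=0]
  L2: frame=0x5D idx=28 entry=0x60007 [P=1 RW=1 US=1 PS=0]
  ⇒ phys 0x60268  [3 reads]
#4 VA=0x4820195B9 (w,user):
  L0: frame=0x3A idx=18 entry=0x64007 [P=1 RW=1 US=1 PS=0]
  L1: frame=0x64 idx=16 entry=0x65007 [P=1 RW=1 US=1 PS=0]
  L2: frame=0x65 idx=25 entry=0x69007 [P=1 RW=1 US=1 PS=0]
  ⇒ phys 0x695B9  [3 reads]
#5 VA=0x3D (w,user):
  L0: frame=0x3A idx=0 entry=0x45000 [P=0 RW=0 US=0 PS=0]
  → PAGE_NOT_PRESENT  (1 entries read)
#6 VA=0x543401807 (w,user):
  L0: frame=0x3A idx=21 entry=0x6A007 [P=1 RW=1 US=1 PS=0]
  L1: frame=0x6A idx=26 entry=0x6B007 [P=1 RW=1 US=1 PS=0]
  L2: frame=0x6B idx=1 entry=0x6E007 [P=1 RW=1 US=1 PS=0]
  ⇒ phys 0x6E807  [3 reads]

TLB: [["0x603013", "0x55"], ["0x24221C", "0x60"], ["0x482019", "0x69"], ["0x543401", "0x6E"]]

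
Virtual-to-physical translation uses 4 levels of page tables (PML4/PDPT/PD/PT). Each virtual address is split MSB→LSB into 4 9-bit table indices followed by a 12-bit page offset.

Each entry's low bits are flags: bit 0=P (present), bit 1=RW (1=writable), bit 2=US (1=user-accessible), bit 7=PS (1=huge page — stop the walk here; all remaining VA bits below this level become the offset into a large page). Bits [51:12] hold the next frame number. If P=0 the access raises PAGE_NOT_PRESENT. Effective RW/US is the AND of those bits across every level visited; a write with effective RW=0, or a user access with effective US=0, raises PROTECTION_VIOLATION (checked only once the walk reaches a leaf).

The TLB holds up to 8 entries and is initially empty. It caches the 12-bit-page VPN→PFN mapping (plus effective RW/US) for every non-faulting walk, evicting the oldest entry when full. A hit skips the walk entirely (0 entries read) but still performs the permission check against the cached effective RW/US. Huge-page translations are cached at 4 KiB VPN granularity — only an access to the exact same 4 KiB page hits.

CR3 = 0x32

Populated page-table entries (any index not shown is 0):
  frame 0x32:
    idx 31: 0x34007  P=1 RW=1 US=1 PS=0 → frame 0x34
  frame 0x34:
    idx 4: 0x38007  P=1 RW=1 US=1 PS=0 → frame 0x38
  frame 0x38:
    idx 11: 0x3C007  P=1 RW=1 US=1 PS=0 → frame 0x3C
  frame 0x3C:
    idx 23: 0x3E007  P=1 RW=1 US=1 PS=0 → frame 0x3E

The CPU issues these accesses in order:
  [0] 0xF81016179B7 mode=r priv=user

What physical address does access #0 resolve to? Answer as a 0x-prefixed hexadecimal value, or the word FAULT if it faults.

Walk each access:
#0 VA=0xF81016179B7 (r,user):
  [0] read 0x32 idx=31: raw=0x34007 flags P=1 W=1 U=1 S=0
  [1] read 0x34 idx=4: raw=0x38007 flags P=1 W=1 U=1 S=0
  [2] read 0x38 idx=11: raw=0x3C007 flags P=1 W=1 U=1 S=0
  [3] read 0x3C idx=23: raw=0x3E007 flags P=1 W=1 U=1 S=0
  ✓ 0x3E9B7  — 4 lookups

Access #0 PA: 0x3E9B7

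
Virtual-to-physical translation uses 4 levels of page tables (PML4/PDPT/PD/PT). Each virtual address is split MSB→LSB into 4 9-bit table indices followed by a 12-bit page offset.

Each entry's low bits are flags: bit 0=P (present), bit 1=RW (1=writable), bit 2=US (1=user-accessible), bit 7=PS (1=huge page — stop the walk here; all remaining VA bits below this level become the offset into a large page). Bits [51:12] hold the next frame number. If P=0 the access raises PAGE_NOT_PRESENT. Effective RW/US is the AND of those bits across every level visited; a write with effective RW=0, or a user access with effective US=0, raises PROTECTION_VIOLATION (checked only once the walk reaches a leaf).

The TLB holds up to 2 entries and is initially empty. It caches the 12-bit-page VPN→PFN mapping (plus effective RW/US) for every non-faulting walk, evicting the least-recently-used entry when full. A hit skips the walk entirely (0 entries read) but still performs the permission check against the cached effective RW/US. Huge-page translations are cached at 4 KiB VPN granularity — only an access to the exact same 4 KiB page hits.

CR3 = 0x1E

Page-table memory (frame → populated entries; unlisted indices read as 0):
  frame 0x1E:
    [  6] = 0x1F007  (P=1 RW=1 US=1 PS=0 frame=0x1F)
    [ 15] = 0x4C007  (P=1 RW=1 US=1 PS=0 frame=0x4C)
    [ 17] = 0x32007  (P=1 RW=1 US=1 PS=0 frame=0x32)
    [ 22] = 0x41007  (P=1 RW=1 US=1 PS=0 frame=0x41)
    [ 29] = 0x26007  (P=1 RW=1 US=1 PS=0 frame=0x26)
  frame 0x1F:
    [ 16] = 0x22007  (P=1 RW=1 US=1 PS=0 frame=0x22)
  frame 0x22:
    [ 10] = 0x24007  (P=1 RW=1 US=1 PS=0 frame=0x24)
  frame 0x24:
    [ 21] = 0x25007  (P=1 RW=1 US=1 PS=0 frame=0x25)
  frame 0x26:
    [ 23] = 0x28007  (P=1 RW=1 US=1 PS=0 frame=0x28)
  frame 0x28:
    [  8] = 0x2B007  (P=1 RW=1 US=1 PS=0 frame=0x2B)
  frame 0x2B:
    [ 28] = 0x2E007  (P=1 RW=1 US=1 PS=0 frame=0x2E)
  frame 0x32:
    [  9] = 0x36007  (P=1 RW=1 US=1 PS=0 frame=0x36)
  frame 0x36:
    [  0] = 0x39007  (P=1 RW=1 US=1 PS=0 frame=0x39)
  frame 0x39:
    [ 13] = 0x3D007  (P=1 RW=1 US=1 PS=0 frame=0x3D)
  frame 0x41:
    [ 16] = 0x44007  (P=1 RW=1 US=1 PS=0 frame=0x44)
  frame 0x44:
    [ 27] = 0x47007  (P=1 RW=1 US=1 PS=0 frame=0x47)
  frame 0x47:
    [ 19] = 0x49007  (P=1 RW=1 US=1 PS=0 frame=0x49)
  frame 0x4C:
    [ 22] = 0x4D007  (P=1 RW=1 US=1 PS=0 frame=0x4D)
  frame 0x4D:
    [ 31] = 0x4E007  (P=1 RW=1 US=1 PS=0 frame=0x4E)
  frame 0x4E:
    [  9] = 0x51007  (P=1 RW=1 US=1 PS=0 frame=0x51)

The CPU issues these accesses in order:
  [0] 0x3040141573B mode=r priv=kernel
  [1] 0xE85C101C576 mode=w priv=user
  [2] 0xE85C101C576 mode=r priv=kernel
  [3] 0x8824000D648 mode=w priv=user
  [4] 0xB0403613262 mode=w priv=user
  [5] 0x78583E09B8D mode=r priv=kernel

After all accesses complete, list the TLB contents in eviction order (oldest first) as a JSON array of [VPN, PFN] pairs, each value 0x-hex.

Per-access translation:
#0 VA=0x3040141573B (r,kernel):
  lvl0: tbl 0x1E, slot 6 ⇒ 0x1F007 (P1/RW1/US1/PS0)
  lvl1: tbl 0x1F, slot 16 ⇒ 0x22007 (P1/RW1/US1/PS0)
  lvl2: tbl 0x22, slot 10 ⇒ 0x24007 (P1/RW1/US1/PS0)
  lvl3: tbl 0x24, slot 21 ⇒ 0x25007 (P1/RW1/US1/PS0)
  ⇒ phys 0x2573B  [4 reads]
#1 VA=0xE85C101C576 (w,user):
  lvl0: tbl 0x1E, slot 29 ⇒ 0x26007 (P1/RW1/US1/PS0)
  lvl1: tbl 0x26, slot 23 ⇒ 0x28007 (P1/RW1/US1/PS0)
  lvl2: tbl 0x28, slot 8 ⇒ 0x2B007 (P1/RW1/US1/PS0)
  lvl3: tbl 0x2B, slot 28 ⇒ 0x2E007 (P1/RW1/US1/PS0)
  ⇒ phys 0x2E576  [4 reads]
#2 VA=0xE85C101C576 (r,kernel):
  TLB hit vpn=0xE85C101C → PA=0x2E576
#3 VA=0x8824000D648 (w,user):
  lvl0: tbl 0x1E, slot 17 ⇒ 0x32007 (P1/RW1/US1/PS0)
  lvl1: tbl 0x32, slot 9 ⇒ 0x36007 (P1/RW1/US1/PS0)
  lvl2: tbl 0x36, slot 0 ⇒ 0x39007 (P1/RW1/US1/PS0)
  lvl3: tbl 0x39, slot 13 ⇒ 0x3D007 (P1/RW1/US1/PS0)
  ⇒ phys 0x3D648  [4 reads]
#4 VA=0xB0403613262 (w,user):
  lvl0: tbl 0x1E, slot 22 ⇒ 0x41007 (P1/RW1/US1/PS0)
  lvl1: tbl 0x41, slot 16 ⇒ 0x44007 (P1/RW1/US1/PS0)
  lvl2: tbl 0x44, slot 27 ⇒ 0x47007 (P1/RW1/US1/PS0)
  lvl3: tbl 0x47, slot 19 ⇒ 0x49007 (P1/RW1/US1/PS0)
  ⇒ phys 0x49262  [4 reads]
#5 VA=0x78583E09B8D (r,kernel):
  lvl0: tbl 0x1E, slot 15 ⇒ 0x4C007 (P1/RW1/US1/PS0)
  lvl1: tbl 0x4C, slot 22 ⇒ 0x4D007 (P1/RW1/US1/PS0)
  lvl2: tbl 0x4D, slot 31 ⇒ 0x4E007 (P1/RW1/US1/PS0)
  lvl3: tbl 0x4E, slot 9 ⇒ 0x51007 (P1/RW1/US1/PS0)
  ⇒ phys 0x51B8D  [4 reads]

TLB: [["0xB0403613", "0x49"], ["0x78583E09", "0x51"]]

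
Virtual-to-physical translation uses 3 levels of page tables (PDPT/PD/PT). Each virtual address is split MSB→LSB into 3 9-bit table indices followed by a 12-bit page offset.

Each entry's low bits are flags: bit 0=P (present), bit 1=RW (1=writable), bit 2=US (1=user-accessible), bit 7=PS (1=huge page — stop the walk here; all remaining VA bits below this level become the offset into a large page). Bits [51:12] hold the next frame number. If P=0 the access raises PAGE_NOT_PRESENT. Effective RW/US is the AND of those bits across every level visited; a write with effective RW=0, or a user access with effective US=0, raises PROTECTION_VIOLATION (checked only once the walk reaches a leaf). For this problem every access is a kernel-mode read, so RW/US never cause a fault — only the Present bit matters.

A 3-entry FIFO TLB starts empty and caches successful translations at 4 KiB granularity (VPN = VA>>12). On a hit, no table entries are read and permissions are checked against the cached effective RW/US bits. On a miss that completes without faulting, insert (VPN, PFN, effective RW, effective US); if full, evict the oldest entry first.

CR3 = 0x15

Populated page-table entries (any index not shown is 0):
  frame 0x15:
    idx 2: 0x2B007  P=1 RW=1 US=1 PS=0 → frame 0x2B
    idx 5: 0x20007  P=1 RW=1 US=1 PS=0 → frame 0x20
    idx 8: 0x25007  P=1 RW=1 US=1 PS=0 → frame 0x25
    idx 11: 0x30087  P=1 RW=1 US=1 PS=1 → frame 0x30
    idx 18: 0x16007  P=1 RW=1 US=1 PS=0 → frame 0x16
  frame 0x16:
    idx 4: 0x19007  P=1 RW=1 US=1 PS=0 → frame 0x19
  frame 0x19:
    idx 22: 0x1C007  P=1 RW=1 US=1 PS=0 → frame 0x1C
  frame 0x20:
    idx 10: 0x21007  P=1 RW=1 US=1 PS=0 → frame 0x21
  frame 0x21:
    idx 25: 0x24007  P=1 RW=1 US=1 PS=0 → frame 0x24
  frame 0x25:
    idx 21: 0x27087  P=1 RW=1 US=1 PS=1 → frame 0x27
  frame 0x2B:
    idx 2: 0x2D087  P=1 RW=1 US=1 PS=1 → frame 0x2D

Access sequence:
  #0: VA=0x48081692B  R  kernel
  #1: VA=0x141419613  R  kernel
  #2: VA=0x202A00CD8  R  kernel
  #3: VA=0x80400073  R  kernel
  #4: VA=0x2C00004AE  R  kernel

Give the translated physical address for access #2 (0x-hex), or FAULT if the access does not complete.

Trace:
#0 VA=0x48081692B (r,kernel):
  [0] read 0x15 idx=18: raw=0x16007 flags P=1 W=1 U=1 S=0
  [1] read 0x16 idx=4: raw=0x19007 flags P=1 W=1 U=1 S=0
  [2] read 0x19 idx=22: raw=0x1C007 flags P=1 W=1 U=1 S=0
  ⇒ phys 0x1C92B  [3 reads]
#1 VA=0x141419613 (r,kernel):
  [0] read 0x15 idx=5: raw=0x20007 flags P=1 W=1 U=1 S=0
  [1] read 0x20 idx=10: raw=0x21007 flags P=1 W=1 U=1 S=0
  [2] read 0x21 idx=25: raw=0x24007 flags P=1 W=1 U=1 S=0
  ⇒ phys 0x24613  [3 reads]
#2 VA=0x202A00CD8 (r,kernel):
  [0] read 0x15 idx=8: raw=0x25007 flags P=1 W=1 U=1 S=0
  [1] read 0x25 idx=21: raw=0x27087 flags P=1 W=1 U=1 S=1
  ⇒ phys 0x27CD8 (huge @L1)  [2 reads]
#3 VA=0x80400073 (r,kernel):
  [0] read 0x15 idx=2: raw=0x2B007 flags P=1 W=1 U=1 S=0
  [1] read 0x2B idx=2: raw=0x2D087 flags P=1 W=1 U=1 S=1
  ⇒ phys 0x2D073 (huge @L1)  [2 reads]
#4 VA=0x2C00004AE (r,kernel):
  [0] read 0x15 idx=11: raw=0x30087 flags P=1 W=1 U=1 S=1
  ⇒ phys 0x304AE (huge @L0)  [1 reads]

Access #2 PA: 0x27CD8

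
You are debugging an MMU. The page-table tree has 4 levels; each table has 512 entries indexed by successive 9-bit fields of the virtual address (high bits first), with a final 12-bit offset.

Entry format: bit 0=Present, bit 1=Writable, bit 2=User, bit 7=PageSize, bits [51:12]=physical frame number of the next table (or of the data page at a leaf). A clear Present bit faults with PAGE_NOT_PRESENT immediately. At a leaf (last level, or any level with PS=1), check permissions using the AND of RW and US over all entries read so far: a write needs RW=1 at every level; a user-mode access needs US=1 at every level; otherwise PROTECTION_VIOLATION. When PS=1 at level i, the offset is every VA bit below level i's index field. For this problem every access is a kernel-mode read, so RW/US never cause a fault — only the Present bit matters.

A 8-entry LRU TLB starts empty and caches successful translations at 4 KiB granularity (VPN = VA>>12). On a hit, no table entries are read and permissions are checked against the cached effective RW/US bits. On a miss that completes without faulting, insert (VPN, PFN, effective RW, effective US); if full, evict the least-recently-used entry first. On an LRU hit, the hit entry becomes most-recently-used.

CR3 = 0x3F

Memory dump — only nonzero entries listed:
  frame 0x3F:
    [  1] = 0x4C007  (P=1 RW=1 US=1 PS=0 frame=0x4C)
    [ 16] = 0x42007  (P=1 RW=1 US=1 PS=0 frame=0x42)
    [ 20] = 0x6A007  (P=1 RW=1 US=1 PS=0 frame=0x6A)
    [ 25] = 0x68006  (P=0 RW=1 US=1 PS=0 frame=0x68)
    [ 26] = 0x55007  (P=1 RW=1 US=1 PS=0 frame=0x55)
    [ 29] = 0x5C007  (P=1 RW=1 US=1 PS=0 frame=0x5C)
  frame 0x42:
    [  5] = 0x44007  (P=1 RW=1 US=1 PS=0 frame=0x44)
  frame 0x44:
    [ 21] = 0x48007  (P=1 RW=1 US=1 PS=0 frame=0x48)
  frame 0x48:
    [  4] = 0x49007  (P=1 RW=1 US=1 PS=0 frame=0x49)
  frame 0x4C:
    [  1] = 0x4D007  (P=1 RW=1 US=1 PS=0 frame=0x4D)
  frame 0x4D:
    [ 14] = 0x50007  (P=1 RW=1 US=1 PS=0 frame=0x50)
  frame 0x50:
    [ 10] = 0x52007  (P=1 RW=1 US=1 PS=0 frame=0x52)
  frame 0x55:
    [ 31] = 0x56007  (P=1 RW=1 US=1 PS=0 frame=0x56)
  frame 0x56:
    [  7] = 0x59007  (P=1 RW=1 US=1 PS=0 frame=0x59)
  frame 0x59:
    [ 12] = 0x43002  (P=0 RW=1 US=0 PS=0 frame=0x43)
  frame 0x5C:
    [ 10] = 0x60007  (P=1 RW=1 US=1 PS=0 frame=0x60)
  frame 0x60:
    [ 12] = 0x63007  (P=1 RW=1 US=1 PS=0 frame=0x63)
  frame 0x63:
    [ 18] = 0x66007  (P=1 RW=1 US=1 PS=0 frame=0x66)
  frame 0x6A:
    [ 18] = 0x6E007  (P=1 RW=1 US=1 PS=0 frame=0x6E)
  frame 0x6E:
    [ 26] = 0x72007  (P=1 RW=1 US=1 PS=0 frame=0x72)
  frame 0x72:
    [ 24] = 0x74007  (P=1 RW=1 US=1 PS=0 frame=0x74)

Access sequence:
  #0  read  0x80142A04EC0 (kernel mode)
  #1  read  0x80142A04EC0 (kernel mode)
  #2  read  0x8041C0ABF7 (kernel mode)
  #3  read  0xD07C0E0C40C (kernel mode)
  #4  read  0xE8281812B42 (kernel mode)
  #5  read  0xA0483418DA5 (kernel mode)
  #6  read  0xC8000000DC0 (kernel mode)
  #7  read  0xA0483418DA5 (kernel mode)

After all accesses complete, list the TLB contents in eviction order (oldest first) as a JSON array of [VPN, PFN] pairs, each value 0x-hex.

Per-access translation:
#0 VA=0x80142A04EC0 (r,kernel):
  [0] read 0x3F idx=16: raw=0x42007 flags P=1 W=1 U=1 S=0
  [1] read 0x42 idx=5: raw=0x44007 flags P=1 W=1 U=1 S=0
  [2] read 0x44 idx=21: raw=0x48007 flags P=1 W=1 U=1 S=0
  [3] read 0x48 idx=4: raw=0x49007 flags P=1 W=1 U=1 S=0
  → PA=0x49EC0  (4 entries read)
#1 VA=0x80142A04EC0 (r,kernel):
  TLB hit vpn=0x80142A04 → PA=0x49EC0
#2 VA=0x8041C0ABF7 (r,kernel):
  [0] read 0x3F idx=1: raw=0x4C007 flags P=1 W=1 U=1 S=0
  [1] read 0x4C idx=1: raw=0x4D007 flags P=1 W=1 U=1 S=0
  [2] read 0x4D idx=14: raw=0x50007 flags P=1 W=1 U=1 S=0
  [3] read 0x50 idx=10: raw=0x52007 flags P=1 W=1 U=1 S=0
  → PA=0x52BF7  (4 entries read)
#3 VA=0xD07C0E0C40C (r,kernel):
  [0] read 0x3F idx=26: raw=0x55007 flags P=1 W=1 U=1 S=0
  [1] read 0x55 idx=31: raw=0x56007 flags P=1 W=1 U=1 S=0
  [2] read 0x56 idx=7: raw=0x59007 flags P=1 W=1 U=1 S=0
  [3] read 0x59 idx=12: raw=0x43002 flags P=0 W=1 U=0 S=0
  ⇒ fault: PAGE_NOT_PRESENT  — 4 lookups
#4 VA=0xE8281812B42 (r,kernel):
  [0] read 0x3F idx=29: raw=0x5C007 flags P=1 W=1 U=1 S=0
  [1] read 0x5C idx=10: raw=0x60007 flags P=1 W=1 U=1 S=0
  [2] read 0x60 idx=12: raw=0x63007 flags P=1 W=1 U=1 S=0
  [3] read 0x63 idx=18: raw=0x66007 flags P=1 W=1 U=1 S=0
  → PA=0x66B42  (4 entries read)
#5 VA=0xA0483418DA5 (r,kernel):
  [0] read 0x3F idx=20: raw=0x6A007 flags P=1 W=1 U=1 S=0
  [1] read 0x6A idx=18: raw=0x6E007 flags P=1 W=1 U=1 S=0
  [2] read 0x6E idx=26: raw=0x72007 flags P=1 W=1 U=1 S=0
  [3] read 0x72 idx=24: raw=0x74007 flags P=1 W=1 U=1 S=0
  → PA=0x74DA5  (4 entries read)
#6 VA=0xC8000000DC0 (r,kernel):
  [0] read 0x3F idx=25: raw=0x68006 flags P=0 W=1 U=1 S=0
  ⇒ fault: PAGE_NOT_PRESENT  — 1 lookups
#7 VA=0xA0483418DA5 (r,kernel):
  TLB hit vpn=0xA0483418 → PA=0x74DA5

TLB: [["0x80142A04", "0x49"], ["0x8041C0A", "0x52"], ["0xE8281812", "0x66"], ["0xA0483418", "0x74"]]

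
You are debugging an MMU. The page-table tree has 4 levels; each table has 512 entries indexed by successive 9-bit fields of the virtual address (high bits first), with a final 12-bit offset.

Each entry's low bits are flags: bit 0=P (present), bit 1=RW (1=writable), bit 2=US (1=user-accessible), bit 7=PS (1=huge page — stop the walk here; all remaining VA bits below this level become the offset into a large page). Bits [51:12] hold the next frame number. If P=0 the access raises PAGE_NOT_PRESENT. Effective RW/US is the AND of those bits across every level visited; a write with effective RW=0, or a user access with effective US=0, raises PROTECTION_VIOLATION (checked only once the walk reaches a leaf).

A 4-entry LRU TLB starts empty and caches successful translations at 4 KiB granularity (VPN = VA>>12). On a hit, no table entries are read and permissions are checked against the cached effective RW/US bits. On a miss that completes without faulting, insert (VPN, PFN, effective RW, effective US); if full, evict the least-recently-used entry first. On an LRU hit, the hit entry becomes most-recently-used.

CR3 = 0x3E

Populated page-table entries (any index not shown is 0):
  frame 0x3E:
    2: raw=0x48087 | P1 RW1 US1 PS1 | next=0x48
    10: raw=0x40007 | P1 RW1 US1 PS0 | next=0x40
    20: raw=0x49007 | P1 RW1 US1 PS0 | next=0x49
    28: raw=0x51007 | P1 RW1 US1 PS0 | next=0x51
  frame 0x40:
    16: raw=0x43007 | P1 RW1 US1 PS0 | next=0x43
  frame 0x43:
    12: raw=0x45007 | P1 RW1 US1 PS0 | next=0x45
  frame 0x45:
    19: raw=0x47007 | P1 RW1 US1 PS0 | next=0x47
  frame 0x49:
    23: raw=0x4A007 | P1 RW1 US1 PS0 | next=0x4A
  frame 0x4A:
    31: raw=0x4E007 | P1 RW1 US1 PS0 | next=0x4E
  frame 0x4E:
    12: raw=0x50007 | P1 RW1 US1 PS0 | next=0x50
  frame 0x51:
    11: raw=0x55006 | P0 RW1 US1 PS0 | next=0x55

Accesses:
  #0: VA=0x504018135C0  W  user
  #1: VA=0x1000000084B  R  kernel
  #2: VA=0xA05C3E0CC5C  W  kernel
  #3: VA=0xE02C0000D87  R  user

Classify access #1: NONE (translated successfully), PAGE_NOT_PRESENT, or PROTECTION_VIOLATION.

Walk each access:
#0 VA=0x504018135C0 (w,user):
  [0] read 0x3E idx=10: raw=0x40007 flags P=1 W=1 U=1 S=0
  [1] read 0x40 idx=16: raw=0x43007 flags P=1 W=1 U=1 S=0
  [2] read 0x43 idx=12: raw=0x45007 flags P=1 W=1 U=1 S=0
  [3] read 0x45 idx=19: raw=0x47007 flags P=1 W=1 U=1 S=0
  → PA=0x475C0  (4 entries read)
#1 VA=0x1000000084B (r,kernel):
  [0] read 0x3E idx=2: raw=0x48087 flags P=1 W=1 U=1 S=1
  → PA=0x4884B (huge @L0)  (1 entries read)
#2 VA=0xA05C3E0CC5C (w,kernel):
  [0] read 0x3E idx=20: raw=0x49007 flags P=1 W=1 U=1 S=0
  [1] read 0x49 idx=23: raw=0x4A007 flags P=1 W=1 U=1 S=0
  [2] read 0x4A idx=31: raw=0x4E007 flags P=1 W=1 U=1 S=0
  [3] read 0x4E idx=12: raw=0x50007 flags P=1 W=1 U=1 S=0
  → PA=0x50C5C  (4 entries read)
#3 VA=0xE02C0000D87 (r,user):
  [0] read 0x3E idx=28: raw=0x51007 flags P=1 W=1 U=1 S=0
  [1] read 0x51 idx=11: raw=0x55006 flags P=0 W=1 U=1 S=0
  ✗ PAGE_NOT_PRESENT  [2 reads]

Access #1 fault: NONE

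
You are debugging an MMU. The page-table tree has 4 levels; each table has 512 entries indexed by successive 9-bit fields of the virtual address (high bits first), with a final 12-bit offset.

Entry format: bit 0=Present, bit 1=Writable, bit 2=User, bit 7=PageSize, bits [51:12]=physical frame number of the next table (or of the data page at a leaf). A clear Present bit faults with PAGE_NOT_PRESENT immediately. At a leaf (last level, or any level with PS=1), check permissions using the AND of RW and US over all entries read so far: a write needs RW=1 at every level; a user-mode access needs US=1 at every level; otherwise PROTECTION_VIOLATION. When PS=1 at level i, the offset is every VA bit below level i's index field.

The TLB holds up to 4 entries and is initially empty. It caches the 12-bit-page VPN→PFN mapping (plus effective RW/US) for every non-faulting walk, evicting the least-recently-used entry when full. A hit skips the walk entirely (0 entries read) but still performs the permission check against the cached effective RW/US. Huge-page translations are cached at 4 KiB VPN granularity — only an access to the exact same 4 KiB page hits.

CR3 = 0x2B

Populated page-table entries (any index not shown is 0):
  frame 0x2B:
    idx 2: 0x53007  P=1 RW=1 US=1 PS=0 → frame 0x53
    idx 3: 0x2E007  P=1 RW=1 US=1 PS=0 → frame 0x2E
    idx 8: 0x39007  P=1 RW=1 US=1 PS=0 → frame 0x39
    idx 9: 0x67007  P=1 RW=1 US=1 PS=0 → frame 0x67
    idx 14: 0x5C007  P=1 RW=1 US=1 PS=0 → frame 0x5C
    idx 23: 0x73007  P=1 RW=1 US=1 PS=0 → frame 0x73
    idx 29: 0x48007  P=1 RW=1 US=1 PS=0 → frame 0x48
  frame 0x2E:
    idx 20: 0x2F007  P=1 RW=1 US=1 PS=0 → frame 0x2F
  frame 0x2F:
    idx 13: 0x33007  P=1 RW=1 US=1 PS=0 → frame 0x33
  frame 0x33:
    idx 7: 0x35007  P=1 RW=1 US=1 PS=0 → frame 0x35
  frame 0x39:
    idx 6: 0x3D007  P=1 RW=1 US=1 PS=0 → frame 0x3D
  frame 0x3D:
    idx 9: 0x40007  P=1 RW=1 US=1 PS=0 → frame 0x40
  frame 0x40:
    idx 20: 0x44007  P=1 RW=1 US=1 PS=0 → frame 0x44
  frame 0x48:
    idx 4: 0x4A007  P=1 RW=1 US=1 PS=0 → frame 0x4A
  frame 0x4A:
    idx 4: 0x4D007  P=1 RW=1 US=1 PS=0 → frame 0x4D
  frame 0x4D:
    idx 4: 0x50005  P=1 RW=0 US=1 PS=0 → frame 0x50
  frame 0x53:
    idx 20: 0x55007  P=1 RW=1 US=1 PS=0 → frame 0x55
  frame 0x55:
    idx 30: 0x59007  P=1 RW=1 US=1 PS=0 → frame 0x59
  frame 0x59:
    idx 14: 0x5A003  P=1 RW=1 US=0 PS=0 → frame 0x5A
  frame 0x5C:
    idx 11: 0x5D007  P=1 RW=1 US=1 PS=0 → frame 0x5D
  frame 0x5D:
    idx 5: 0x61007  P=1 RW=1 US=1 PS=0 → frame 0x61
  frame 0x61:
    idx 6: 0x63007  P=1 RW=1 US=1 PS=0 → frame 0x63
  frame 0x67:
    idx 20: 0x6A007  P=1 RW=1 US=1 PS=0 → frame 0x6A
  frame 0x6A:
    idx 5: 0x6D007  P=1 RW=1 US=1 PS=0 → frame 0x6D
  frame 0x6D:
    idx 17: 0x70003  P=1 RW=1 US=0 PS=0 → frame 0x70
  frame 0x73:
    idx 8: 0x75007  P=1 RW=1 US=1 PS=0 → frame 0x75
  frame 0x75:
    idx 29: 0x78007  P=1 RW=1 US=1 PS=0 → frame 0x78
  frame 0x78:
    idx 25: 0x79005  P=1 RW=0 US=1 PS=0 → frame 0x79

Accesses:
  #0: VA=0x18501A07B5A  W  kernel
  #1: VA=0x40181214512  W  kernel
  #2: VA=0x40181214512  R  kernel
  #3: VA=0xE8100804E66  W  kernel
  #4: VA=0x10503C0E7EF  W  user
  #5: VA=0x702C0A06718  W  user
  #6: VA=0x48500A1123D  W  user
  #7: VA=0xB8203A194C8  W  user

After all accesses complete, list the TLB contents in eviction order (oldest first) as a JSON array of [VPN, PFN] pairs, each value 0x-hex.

Trace:
#0 VA=0x18501A07B5A (w,kernel):
  [0] read 0x2B idx=3: raw=0x2E007 flags P=1 W=1 U=1 S=0
  [1] read 0x2E idx=20: raw=0x2F007 flags P=1 W=1 U=1 S=0
  [2] read 0x2F idx=13: raw=0x33007 flags P=1 W=1 U=1 S=0
  [3] read 0x33 idx=7: raw=0x35007 flags P=1 W=1 U=1 S=0
  → PA=0x35B5A  (4 entries read)
#1 VA=0x40181214512 (w,kernel):
  [0] read 0x2B idx=8: raw=0x39007 flags P=1 W=1 U=1 S=0
  [1] read 0x39 idx=6: raw=0x3D007 flags P=1 W=1 U=1 S=0
  [2] read 0x3D idx=9: raw=0x40007 flags P=1 W=1 U=1 S=0
  [3] read 0x40 idx=20: raw=0x44007 flags P=1 W=1 U=1 S=0
  → PA=0x44512  (4 entries read)
#2 VA=0x40181214512 (r,kernel):
  TLB hit vpn=0x40181214 → PA=0x44512
#3 VA=0xE8100804E66 (w,kernel):
  [0] read 0x2B idx=29: raw=0x48007 flags P=1 W=1 U=1 S=0
  [1] read 0x48 idx=4: raw=0x4A007 flags P=1 W=1 U=1 S=0
  [2] read 0x4A idx=4: raw=0x4D007 flags P=1 W=1 U=1 S=0
  [3] read 0x4D idx=4: raw=0x50005 flags P=1 W=0 U=1 S=0
  → PROTECTION_VIOLATION  (4 entries read)
#4 VA=0x10503C0E7EF (w,user):
  [0] read 0x2B idx=2: raw=0x53007 flags P=1 W=1 U=1 S=0
  [1] read 0x53 idx=20: raw=0x55007 flags P=1 W=1 U=1 S=0
  [2] read 0x55 idx=30: raw=0x59007 flags P=1 W=1 U=1 S=0
  [3] read 0x59 idx=14: raw=0x5A003 flags P=1 W=1 U=0 S=0
  → PROTECTION_VIOLATION  (4 entries read)
#5 VA=0x702C0A06718 (w,user):
  [0] read 0x2B idx=14: raw=0x5C007 flags P=1 W=1 U=1 S=0
  [1] read 0x5C idx=11: raw=0x5D007 flags P=1 W=1 U=1 S=0
  [2] read 0x5D idx=5: raw=0x61007 flags P=1 W=1 U=1 S=0
  [3] read 0x61 idx=6: raw=0x63007 flags P=1 W=1 U=1 S=0
  → PA=0x63718  (4 entries read)
#6 VA=0x48500A1123D (w,user):
  [0] read 0x2B idx=9: raw=0x67007 flags P=1 W=1 U=1 S=0
  [1] read 0x67 idx=20: raw=0x6A007 flags P=1 W=1 U=1 S=0
  [2] read 0x6A idx=5: raw=0x6D007 flags P=1 W=1 U=1 S=0
  [3] read 0x6D idx=17: raw=0x70003 flags P=1 W=1 U=0 S=0
  → PROTECTION_VIOLATION  (4 entries read)
#7 VA=0xB8203A194C8 (w,user):
  [0] read 0x2B idx=23: raw=0x73007 flags P=1 W=1 U=1 S=0
  [1] read 0x73 idx=8: raw=0x75007 flags P=1 W=1 U=1 S=0
  [2] read 0x75 idx=29: raw=0x78007 flags P=1 W=1 U=1 S=0
  [3] read 0x78 idx=25: raw=0x79005 flags P=1 W=0 U=1 S=0
  → PROTECTION_VIOLATION  (4 entries read)

TLB: [["0x18501A07", "0x35"], ["0x40181214", "0x44"], ["0x702C0A06", "0x63"]]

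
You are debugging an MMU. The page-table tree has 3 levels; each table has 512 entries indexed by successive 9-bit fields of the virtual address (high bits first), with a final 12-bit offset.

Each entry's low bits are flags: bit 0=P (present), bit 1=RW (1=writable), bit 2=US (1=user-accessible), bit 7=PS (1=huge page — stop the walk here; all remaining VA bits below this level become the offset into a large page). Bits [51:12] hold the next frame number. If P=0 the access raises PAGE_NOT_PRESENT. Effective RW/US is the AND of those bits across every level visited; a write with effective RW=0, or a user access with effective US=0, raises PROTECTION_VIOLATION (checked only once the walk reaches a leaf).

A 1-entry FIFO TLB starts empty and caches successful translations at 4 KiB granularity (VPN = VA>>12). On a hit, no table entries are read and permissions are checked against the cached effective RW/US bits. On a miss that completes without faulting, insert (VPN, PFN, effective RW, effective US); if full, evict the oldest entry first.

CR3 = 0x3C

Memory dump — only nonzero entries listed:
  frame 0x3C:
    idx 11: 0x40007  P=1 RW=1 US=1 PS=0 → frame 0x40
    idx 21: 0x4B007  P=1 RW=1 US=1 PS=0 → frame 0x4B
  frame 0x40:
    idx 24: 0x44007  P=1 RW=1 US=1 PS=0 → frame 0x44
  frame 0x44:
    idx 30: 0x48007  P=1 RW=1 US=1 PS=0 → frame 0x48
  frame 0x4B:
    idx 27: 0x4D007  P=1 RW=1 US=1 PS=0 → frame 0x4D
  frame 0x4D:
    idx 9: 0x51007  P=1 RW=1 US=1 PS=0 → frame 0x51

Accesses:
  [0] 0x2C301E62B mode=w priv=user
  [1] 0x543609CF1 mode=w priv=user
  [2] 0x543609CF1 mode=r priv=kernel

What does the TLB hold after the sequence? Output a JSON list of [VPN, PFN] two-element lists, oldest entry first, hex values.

Trace:
#0 VA=0x2C301E62B (w,user):
  [0] read 0x3C idx=11: raw=0x40007 flags P=1 W=1 U=1 S=0
  [1] read 0x40 idx=24: raw=0x44007 flags P=1 W=1 U=1 S=0
  [2] read 0x44 idx=30: raw=0x48007 flags P=1 W=1 U=1 S=0
  ✓ 0x4862B  — 3 lookups
#1 VA=0x543609CF1 (w,user):
  [0] read 0x3C idx=21: raw=0x4B007 flags P=1 W=1 U=1 S=0
  [1] read 0x4B idx=27: raw=0x4D007 flags P=1 W=1 U=1 S=0
  [2] read 0x4D idx=9: raw=0x51007 flags P=1 W=1 U=1 S=0
  ✓ 0x51CF1  — 3 lookups
#2 VA=0x543609CF1 (r,kernel):
  TLB hit vpn=0x543609 → PA=0x51CF1

TLB: [["0x543609", "0x51"]]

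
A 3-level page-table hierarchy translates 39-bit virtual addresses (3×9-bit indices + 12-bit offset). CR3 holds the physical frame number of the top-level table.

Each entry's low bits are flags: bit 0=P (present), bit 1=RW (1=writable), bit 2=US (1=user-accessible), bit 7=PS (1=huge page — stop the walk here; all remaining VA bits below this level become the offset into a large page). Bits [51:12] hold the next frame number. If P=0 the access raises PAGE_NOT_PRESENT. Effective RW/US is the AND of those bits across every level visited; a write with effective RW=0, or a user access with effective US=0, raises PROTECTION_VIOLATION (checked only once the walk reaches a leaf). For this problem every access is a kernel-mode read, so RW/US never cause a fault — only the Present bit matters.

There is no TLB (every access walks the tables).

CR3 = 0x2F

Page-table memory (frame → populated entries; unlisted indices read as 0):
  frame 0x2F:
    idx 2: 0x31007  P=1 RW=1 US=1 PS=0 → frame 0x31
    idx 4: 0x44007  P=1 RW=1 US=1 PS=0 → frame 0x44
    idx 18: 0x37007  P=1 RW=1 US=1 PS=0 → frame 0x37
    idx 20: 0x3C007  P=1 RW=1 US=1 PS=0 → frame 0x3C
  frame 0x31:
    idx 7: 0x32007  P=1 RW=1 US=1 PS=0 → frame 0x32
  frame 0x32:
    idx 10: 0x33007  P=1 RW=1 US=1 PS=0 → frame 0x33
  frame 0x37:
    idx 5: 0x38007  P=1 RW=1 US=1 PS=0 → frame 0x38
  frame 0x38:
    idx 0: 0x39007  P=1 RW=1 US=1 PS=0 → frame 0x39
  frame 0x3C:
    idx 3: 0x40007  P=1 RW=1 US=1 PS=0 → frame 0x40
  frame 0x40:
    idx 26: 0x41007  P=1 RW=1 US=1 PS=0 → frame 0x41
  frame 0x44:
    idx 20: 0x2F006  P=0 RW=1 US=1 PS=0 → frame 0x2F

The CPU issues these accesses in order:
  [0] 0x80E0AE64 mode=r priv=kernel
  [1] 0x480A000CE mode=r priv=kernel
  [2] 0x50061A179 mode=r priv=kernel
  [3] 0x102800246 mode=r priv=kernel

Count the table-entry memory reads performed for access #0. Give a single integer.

Walk each access:
#0 VA=0x80E0AE64 (r,kernel):
  [0] read 0x2F idx=2: raw=0x31007 flags P=1 W=1 U=1 S=0
  [1] read 0x31 idx=7: raw=0x32007 flags P=1 W=1 U=1 S=0
  [2] read 0x32 idx=10: raw=0x33007 flags P=1 W=1 U=1 S=0
  ✓ 0x33E64  — 3 lookups
#1 VA=0x480A000CE (r,kernel):
  [0] read 0x2F idx=18: raw=0x37007 flags P=1 W=1 U=1 S=0
  [1] read 0x37 idx=5: raw=0x38007 flags P=1 W=1 U=1 S=0
  [2] read 0x38 idx=0: raw=0x39007 flags P=1 W=1 U=1 S=0
  ✓ 0x390CE  — 3 lookups
#2 VA=0x50061A179 (r,kernel):
  [0] read 0x2F idx=20: raw=0x3C007 flags P=1 W=1 U=1 S=0
  [1] read 0x3C idx=3: raw=0x40007 flags P=1 W=1 U=1 S=0
  [2] read 0x40 idx=26: raw=0x41007 flags P=1 W=1 U=1 S=0
  ✓ 0x41179  — 3 lookups
#3 VA=0x102800246 (r,kernel):
  [0] read 0x2F idx=4: raw=0x44007 flags P=1 W=1 U=1 S=0
  [1] read 0x44 idx=20: raw=0x2F006 flags P=0 W=1 U=1 S=0
  ✗ PAGE_NOT_PRESENT  [2 reads]

Entries read for #0: 3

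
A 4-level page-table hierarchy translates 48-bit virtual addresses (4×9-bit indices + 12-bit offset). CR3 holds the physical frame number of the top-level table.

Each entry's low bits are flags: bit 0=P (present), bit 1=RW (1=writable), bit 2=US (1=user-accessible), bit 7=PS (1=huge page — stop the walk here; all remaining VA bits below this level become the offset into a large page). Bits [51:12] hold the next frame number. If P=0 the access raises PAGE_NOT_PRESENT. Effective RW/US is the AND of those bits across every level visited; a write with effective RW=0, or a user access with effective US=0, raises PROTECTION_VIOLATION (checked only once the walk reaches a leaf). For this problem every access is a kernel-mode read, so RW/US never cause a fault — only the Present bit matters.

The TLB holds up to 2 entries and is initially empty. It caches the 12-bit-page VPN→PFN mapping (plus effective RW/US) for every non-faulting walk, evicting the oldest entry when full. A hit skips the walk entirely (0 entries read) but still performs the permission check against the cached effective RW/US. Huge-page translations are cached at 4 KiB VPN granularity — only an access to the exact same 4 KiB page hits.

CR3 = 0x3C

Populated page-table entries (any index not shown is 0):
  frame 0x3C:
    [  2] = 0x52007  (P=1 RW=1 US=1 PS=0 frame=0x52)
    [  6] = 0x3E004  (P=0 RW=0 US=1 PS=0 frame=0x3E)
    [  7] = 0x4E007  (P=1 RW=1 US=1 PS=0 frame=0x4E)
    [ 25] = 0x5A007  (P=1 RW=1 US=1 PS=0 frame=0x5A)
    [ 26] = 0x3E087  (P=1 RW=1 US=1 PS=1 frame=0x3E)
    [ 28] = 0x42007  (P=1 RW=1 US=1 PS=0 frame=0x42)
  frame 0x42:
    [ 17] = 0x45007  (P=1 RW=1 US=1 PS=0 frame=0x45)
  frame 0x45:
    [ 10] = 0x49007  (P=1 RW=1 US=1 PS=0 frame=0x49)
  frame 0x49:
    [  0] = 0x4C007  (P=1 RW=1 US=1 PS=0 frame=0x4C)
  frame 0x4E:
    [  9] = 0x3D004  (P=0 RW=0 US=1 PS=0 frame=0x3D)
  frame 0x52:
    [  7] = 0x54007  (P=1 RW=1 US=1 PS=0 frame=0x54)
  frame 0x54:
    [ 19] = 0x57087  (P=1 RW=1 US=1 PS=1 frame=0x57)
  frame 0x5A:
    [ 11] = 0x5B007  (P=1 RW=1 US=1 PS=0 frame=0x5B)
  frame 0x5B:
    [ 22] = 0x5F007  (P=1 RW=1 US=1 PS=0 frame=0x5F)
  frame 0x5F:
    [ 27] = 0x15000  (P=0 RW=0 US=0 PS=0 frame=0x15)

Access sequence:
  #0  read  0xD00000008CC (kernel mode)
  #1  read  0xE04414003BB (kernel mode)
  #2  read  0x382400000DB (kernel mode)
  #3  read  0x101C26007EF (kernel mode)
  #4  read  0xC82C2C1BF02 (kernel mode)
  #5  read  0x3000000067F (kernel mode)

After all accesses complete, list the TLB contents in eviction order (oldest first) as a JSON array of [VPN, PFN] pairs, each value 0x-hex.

Per-access translation:
#0 VA=0xD00000008CC (r,kernel):
  L0: frame=0x3C idx=26 entry=0x3E087 [P=1 RW=1 US=1 PS=1]
  ✓ 0x3E8CC (huge @L0)  — 1 lookups
#1 VA=0xE04414003BB (r,kernel):
  L0: frame=0x3C idx=28 entry=0x42007 [P=1 RW=1 US=1 PS=0]
  L1: frame=0x42 idx=17 entry=0x45007 [P=1 RW=1 US=1 PS=0]
  L2: frame=0x45 idx=10 entry=0x49007 [P=1 RW=1 US=1 PS=0]
  L3: frame=0x49 idx=0 entry=0x4C007 [P=1 RW=1 US=1 PS=0]
  ✓ 0x4C3BB  — 4 lookups
#2 VA=0x382400000DB (r,kernel):
  L0: frame=0x3C idx=7 entry=0x4E007 [P=1 RW=1 US=1 PS=0]
  L1: frame=0x4E idx=9 entry=0x3D004 [P=0 RW=0 US=1 PS=0]
  ⇒ fault: PAGE_NOT_PRESENT  — 2 lookups
#3 VA=0x101C26007EF (r,kernel):
  L0: frame=0x3C idx=2 entry=0x52007 [P=1 RW=1 US=1 PS=0]
  L1: frame=0x52 idx=7 entry=0x54007 [P=1 RW=1 US=1 PS=0]
  L2: frame=0x54 idx=19 entry=0x57087 [P=1 RW=1 US=1 PS=1]
  ✓ 0x577EF (huge @L2)  — 3 lookups
#4 VA=0xC82C2C1BF02 (r,kernel):
  L0: frame=0x3C idx=25 entry=0x5A007 [P=1 RW=1 US=1 PS=0]
  L1: frame=0x5A idx=11 entry=0x5B007 [P=1 RW=1 US=1 PS=0]
  L2: frame=0x5B idx=22 entry=0x5F007 [P=1 RW=1 US=1 PS=0]
  L3: frame=0x5F idx=27 entry=0x15000 [P=0 RW=0 US=0 PS=0]
  ⇒ fault: PAGE_NOT_PRESENT  — 4 lookups
#5 VA=0x3000000067F (r,kernel):
  L0: frame=0x3C idx=6 entry=0x3E004 [P=0 RW=0 US=1 PS=0]
  ⇒ fault: PAGE_NOT_PRESENT  — 1 lookups

TLB: [["0xE0441400", "0x4C"], ["0x101C2600", "0x57"]]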